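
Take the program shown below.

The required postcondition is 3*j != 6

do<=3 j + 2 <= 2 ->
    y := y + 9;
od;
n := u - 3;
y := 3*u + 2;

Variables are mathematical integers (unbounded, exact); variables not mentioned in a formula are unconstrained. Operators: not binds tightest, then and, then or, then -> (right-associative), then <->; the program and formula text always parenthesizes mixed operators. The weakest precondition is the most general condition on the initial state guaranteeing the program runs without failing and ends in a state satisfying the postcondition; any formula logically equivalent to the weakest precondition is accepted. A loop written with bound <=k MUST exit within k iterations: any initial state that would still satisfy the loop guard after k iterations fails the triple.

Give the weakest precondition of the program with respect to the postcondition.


Working backward. After the program, 3*j != 6 must hold.
Before y := 3*u + 2: 3*j != 6
Before n := u - 3: 3*j != 6
Before the loop (bound <=3), unroll the exhaustion recursion (WP_0 = exit-now case; WP_j = one more guarded iteration, up to j = 3):
  WP_0: (not (j <= 0)) and 3*j != 6
  WP_1: (j <= 0 -> ((not (j <= 0)) and 3*j != 6)) and ((not (j <= 0)) -> 3*j != 6)
  WP_2: (j <= 0 -> ((j <= 0 -> ((not (j <= 0)) and 3*j != 6)) and ((not (j <= 0)) -> 3*j != 6))) and ((not (j <= 0)) -> 3*j != 6)
  WP_3: (j <= 0 -> ((j <= 0 -> ((j <= 0 -> ((not (j <= 0)) and 3*j != 6)) and ((not (j <= 0)) -> 3*j != 6))) and ((not (j <= 0)) -> 3*j != 6))) and ((not (j <= 0)) -> 3*j != 6)
So before the loop: (j <= 0 -> ((j <= 0 -> ((j <= 0 -> ((not (j <= 0)) and 3*j != 6)) and ((not (j <= 0)) -> 3*j != 6))) and ((not (j <= 0)) -> 3*j != 6))) and ((not (j <= 0)) -> 3*j != 6)
Answer: WP = (j <= 0 -> ((j <= 0 -> ((j <= 0 -> ((not (j <= 0)) and 3*j != 6)) and ((not (j <= 0)) -> 3*j != 6))) and ((not (j <= 0)) -> 3*j != 6))) and ((not (j <= 0)) -> 3*j != 6)


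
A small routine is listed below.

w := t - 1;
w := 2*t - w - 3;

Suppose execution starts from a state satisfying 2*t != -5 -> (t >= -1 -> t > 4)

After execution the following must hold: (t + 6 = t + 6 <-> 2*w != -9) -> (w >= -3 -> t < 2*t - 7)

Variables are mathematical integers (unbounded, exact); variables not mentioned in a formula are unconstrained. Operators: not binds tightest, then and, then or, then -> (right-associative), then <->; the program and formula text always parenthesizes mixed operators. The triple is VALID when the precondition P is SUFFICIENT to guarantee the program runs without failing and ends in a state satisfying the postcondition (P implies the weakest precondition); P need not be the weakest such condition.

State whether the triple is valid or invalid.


Working backward. After the program, the postcondition (t + 6 = t + 6 <-> 2*w != -9) -> (w >= -3 -> t < 2*t - 7) must hold; in canonical form it is 2*w != -9 -> (w >= -3 -> t > 7).
Before w := 2*t - w - 3: 4*t != 2*w - 3 -> (2*t >= w -> t > 7)
Before w := t - 1: 2*t != -5 -> (t >= -1 -> t > 7)
The weakest precondition is 2*t != -5 -> (t >= -1 -> t > 7).
Check whether 2*t != -5 -> (t >= -1 -> t > 4) implies it.
Countermodel: at the initial state t = 5, the precondition holds but the weakest precondition fails.
Answer: invalid


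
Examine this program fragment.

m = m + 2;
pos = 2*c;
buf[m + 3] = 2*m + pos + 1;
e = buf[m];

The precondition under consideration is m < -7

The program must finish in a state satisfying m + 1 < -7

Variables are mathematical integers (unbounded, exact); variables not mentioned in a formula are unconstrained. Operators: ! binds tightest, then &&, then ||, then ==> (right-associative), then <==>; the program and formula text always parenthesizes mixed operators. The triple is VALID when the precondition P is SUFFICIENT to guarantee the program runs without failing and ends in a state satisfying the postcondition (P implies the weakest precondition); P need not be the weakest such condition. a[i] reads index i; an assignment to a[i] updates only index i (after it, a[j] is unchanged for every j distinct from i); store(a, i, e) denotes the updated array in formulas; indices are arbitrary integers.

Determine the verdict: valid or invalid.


Working backward. After the program, the postcondition m + 1 < -7 must hold; in canonical form it is m < -8.
Before e := buf[m]: m < -8
Before buf[m + 3] := 2*m + pos + 1: m < -8
Before pos := 2*c: m < -8
Before m := m + 2: m < -10
The weakest precondition is m < -10.
Check whether m < -7 implies it.
Countermodel: at the initial state m = -10, the precondition holds but the weakest precondition fails.
Answer: invalid


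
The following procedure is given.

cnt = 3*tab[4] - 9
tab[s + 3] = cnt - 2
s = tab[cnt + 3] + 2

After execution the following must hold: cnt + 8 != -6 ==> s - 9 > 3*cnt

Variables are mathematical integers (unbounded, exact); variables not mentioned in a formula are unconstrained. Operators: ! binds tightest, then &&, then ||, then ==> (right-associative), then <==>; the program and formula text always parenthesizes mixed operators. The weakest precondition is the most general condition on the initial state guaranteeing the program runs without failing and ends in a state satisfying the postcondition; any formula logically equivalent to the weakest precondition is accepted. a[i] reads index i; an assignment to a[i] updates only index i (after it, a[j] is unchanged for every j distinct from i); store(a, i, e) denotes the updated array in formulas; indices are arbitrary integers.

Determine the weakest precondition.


Working backward. After the program, the postcondition cnt + 8 != -6 ==> s - 9 > 3*cnt must hold; in canonical form it is cnt != -14 ==> s > 3*cnt + 9.
Before s := tab[cnt + 3] + 2: cnt != -14 ==> tab[cnt + 3] > 3*cnt + 7
Before tab[s + 3] := cnt - 2: cnt != -14 ==> store(tab, s + 3, cnt - 2)[cnt + 3] > 3*cnt + 7
Before cnt := 3*tab[4] - 9: 3*tab[4] != -5 ==> store(tab, s + 3, 3*tab[4] - 11)[3*tab[4] - 6] > 9*tab[4] - 20
Answer: WP = 3*tab[4] != -5 ==> store(tab, s + 3, 3*tab[4] - 11)[3*tab[4] - 6] > 9*tab[4] - 20


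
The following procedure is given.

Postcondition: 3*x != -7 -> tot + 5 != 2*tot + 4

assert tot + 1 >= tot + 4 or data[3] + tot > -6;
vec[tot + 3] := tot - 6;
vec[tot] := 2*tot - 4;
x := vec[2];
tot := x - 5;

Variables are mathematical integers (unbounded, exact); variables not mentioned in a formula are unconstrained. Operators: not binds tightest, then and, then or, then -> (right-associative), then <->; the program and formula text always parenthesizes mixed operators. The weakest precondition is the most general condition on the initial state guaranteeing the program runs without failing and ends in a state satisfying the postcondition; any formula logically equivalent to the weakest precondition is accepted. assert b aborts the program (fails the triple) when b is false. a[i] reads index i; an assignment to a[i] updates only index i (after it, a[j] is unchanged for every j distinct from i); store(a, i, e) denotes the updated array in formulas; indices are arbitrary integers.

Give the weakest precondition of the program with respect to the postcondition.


Working backward. After the program, the postcondition 3*x != -7 -> tot + 5 != 2*tot + 4 must hold; in canonical form it is 3*x != -7 -> tot != 1.
Before tot := x - 5: 3*x != -7 -> x != 6
Before x := vec[2]: 3*vec[2] != -7 -> vec[2] != 6
Before vec[tot] := 2*tot - 4: 3*store(vec, tot, 2*tot - 4)[2] != -7 -> store(vec, tot, 2*tot - 4)[2] != 6
Before vec[tot + 3] := tot - 6: 3*store(store(vec, tot + 3, tot - 6), tot, 2*tot - 4)[2] != -7 -> store(store(vec, tot + 3, tot - 6), tot, 2*tot - 4)[2] != 6
Before assert tot + 1 >= tot + 4 or data[3] + tot > -6: data[3] + tot > -6 and (3*store(store(vec, tot + 3, tot - 6), tot, 2*tot - 4)[2] != -7 -> store(store(vec, tot + 3, tot - 6), tot, 2*tot - 4)[2] != 6)
Answer: WP = data[3] + tot > -6 and (3*store(store(vec, tot + 3, tot - 6), tot, 2*tot - 4)[2] != -7 -> store(store(vec, tot + 3, tot - 6), tot, 2*tot - 4)[2] != 6)


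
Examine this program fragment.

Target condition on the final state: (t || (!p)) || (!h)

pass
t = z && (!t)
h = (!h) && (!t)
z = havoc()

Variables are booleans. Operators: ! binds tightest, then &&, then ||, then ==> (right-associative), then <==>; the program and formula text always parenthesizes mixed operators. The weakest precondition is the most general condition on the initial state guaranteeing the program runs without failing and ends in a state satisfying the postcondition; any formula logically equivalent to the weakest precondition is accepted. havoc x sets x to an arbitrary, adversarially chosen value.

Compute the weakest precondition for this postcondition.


Working backward. After the program, the postcondition (t || (!p)) || (!h) must hold; in canonical form it is t || (!p) || (!h).
Before havoc z: t || (!p) || (!h)
Before h := (!h) && (!t): t || (!p) || (!((!h) && (!t)))
Before t := z && (!t): (z && (!t)) || (!p) || (!((!h) && (!(z && (!t)))))
Before skip: (z && (!t)) || (!p) || (!((!h) && (!(z && (!t)))))
Answer: WP = (z && (!t)) || (!p) || (!((!h) && (!(z && (!t)))))


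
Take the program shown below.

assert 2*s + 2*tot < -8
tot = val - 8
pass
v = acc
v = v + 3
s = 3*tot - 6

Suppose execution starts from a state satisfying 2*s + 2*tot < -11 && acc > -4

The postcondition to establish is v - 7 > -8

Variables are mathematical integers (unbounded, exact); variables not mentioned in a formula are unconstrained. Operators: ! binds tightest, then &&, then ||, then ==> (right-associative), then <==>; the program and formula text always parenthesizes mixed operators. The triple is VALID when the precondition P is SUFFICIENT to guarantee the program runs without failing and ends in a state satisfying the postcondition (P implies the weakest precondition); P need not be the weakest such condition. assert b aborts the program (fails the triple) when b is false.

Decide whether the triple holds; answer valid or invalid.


Working backward. After the program, the postcondition v - 7 > -8 must hold; in canonical form it is v > -1.
Before s := 3*tot - 6: v > -1
Before v := v + 3: v > -4
Before v := acc: acc > -4
Before skip: acc > -4
Before tot := val - 8: acc > -4
Before assert 2*s + 2*tot < -8: 2*s + 2*tot < -8 && acc > -4
The weakest precondition is 2*s + 2*tot < -8 && acc > -4.
Check whether 2*s + 2*tot < -11 && acc > -4 implies it.
Every state satisfying the precondition satisfies the weakest precondition: the implication holds.
Answer: valid


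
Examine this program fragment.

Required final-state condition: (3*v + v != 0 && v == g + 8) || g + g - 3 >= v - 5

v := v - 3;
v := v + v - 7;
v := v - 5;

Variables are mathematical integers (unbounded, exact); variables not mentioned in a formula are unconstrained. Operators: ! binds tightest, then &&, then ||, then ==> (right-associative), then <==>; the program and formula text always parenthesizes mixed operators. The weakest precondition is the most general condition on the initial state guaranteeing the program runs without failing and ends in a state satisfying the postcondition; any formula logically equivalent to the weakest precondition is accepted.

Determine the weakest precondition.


Working backward. After the program, the postcondition (3*v + v != 0 && v == g + 8) || g + g - 3 >= v - 5 must hold; in canonical form it is (4*v != 0 && v == g + 8) || 2*g >= v - 2.
Before v := v - 5: (4*v != 20 && v == g + 13) || 2*g >= v - 7
Before v := v + v - 7: (8*v != 48 && 2*v == g + 20) || 2*g >= 2*v - 14
Before v := v - 3: (8*v != 72 && 2*v == g + 26) || 2*g >= 2*v - 20
Answer: WP = (8*v != 72 && 2*v == g + 26) || 2*g >= 2*v - 20


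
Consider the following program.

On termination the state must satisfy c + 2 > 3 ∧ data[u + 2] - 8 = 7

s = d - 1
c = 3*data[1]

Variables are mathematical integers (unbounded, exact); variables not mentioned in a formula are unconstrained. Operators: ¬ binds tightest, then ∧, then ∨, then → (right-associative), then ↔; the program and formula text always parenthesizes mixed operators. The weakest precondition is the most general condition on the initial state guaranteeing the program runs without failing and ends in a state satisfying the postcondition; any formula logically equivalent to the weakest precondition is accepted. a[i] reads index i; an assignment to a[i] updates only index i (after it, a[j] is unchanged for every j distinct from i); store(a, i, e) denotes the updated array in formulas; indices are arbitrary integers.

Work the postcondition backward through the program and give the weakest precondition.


Working backward. After the program, the postcondition c + 2 > 3 ∧ data[u + 2] - 8 = 7 must hold; in canonical form it is c > 1 ∧ data[u + 2] = 15.
Before c := 3*data[1]: 3*data[1] > 1 ∧ data[u + 2] = 15
Before s := d - 1: 3*data[1] > 1 ∧ data[u + 2] = 15
Answer: WP = 3*data[1] > 1 ∧ data[u + 2] = 15


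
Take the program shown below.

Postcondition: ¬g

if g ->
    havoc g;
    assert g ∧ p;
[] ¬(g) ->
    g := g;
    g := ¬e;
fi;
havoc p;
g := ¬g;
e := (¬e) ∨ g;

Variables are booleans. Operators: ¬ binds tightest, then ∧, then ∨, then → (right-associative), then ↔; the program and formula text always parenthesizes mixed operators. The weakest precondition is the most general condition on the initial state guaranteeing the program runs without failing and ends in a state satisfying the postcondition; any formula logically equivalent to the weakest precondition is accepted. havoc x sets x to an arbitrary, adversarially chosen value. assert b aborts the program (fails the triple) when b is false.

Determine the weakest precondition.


Working backward. After the program, ¬g must hold.
Before e := (¬e) ∨ g: ¬g
Before g := ¬g: g
Before havoc p: g
Then branch requires false; else branch requires ¬e.
Before the if: (¬g) ∧ ((¬g) → (¬e))
Answer: WP = (¬g) ∧ ((¬g) → (¬e))


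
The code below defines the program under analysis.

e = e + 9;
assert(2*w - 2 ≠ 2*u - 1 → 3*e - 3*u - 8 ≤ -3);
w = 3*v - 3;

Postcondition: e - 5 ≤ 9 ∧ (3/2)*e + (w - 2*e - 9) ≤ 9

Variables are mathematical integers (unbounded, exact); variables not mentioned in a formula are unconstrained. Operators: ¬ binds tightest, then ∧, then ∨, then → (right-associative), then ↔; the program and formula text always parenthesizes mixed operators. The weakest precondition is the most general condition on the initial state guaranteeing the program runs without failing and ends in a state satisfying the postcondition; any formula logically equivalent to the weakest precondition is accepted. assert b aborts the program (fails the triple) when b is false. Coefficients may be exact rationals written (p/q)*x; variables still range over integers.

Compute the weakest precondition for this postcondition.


Working backward. After the program, the postcondition e - 5 ≤ 9 ∧ (3/2)*e + (w - 2*e - 9) ≤ 9 must hold; in canonical form it is e ≤ 14 ∧ w ≤ (1/2)*e + 18.
Before w := 3*v - 3: e ≤ 14 ∧ 3*v ≤ (1/2)*e + 21
Before assert 2*w - 2 ≠ 2*u - 1 → 3*e - 3*u - 8 ≤ -3: (2*w ≠ 2*u + 1 → 3*e ≤ 3*u + 5) ∧ e ≤ 14 ∧ 3*v ≤ (1/2)*e + 21
Before e := e + 9: (2*w ≠ 2*u + 1 → 3*e ≤ 3*u - 22) ∧ e ≤ 5 ∧ 3*v ≤ (1/2)*e + 51/2
Answer: WP = (2*w ≠ 2*u + 1 → 3*e ≤ 3*u - 22) ∧ e ≤ 5 ∧ 3*v ≤ (1/2)*e + 51/2


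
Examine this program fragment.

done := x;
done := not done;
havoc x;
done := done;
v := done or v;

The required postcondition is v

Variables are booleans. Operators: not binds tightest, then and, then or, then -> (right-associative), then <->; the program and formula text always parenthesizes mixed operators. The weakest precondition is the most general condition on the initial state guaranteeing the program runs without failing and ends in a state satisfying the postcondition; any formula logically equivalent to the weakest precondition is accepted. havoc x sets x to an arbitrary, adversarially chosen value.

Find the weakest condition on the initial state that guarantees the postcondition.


Working backward. After the program, v must hold.
Before v := done or v: done or v
Before done := done: done or v
Before havoc x: done or v
Before done := not done: (not done) or v
Before done := x: (not x) or v
Answer: WP = (not x) or v


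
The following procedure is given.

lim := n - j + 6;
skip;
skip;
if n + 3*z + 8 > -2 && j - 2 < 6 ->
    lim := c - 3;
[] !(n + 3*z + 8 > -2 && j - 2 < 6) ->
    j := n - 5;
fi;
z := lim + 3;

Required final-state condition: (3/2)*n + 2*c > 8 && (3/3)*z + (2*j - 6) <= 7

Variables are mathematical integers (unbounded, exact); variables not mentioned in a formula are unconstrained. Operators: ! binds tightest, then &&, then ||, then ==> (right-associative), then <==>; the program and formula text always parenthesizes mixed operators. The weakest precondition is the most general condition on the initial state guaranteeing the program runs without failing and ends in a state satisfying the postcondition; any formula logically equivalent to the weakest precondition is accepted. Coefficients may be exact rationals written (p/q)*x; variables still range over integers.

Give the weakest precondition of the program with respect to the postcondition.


Working backward. After the program, the postcondition (3/2)*n + 2*c > 8 && (3/3)*z + (2*j - 6) <= 7 must hold; in canonical form it is 2*c + (3/2)*n > 8 && 2*j + z <= 13.
Before z := lim + 3: 2*c + (3/2)*n > 8 && 2*j + lim <= 10
Then branch requires 2*c + (3/2)*n > 8 && c + 2*j <= 13; else branch requires 2*c + (3/2)*n > 8 && lim + 2*n <= 20.
Before the if: ((n + 3*z > -10 && j < 8) ==> (2*c + (3/2)*n > 8 && c + 2*j <= 13)) && ((!(n + 3*z > -10 && j < 8)) ==> (2*c + (3/2)*n > 8 && lim + 2*n <= 20))
Before skip: ((n + 3*z > -10 && j < 8) ==> (2*c + (3/2)*n > 8 && c + 2*j <= 13)) && ((!(n + 3*z > -10 && j < 8)) ==> (2*c + (3/2)*n > 8 && lim + 2*n <= 20))
Before skip: ((n + 3*z > -10 && j < 8) ==> (2*c + (3/2)*n > 8 && c + 2*j <= 13)) && ((!(n + 3*z > -10 && j < 8)) ==> (2*c + (3/2)*n > 8 && lim + 2*n <= 20))
Before lim := n - j + 6: ((n + 3*z > -10 && j < 8) ==> (2*c + (3/2)*n > 8 && c + 2*j <= 13)) && ((!(n + 3*z > -10 && j < 8)) ==> (2*c + (3/2)*n > 8 && 3*n <= j + 14))
Answer: WP = ((n + 3*z > -10 && j < 8) ==> (2*c + (3/2)*n > 8 && c + 2*j <= 13)) && ((!(n + 3*z > -10 && j < 8)) ==> (2*c + (3/2)*n > 8 && 3*n <= j + 14))


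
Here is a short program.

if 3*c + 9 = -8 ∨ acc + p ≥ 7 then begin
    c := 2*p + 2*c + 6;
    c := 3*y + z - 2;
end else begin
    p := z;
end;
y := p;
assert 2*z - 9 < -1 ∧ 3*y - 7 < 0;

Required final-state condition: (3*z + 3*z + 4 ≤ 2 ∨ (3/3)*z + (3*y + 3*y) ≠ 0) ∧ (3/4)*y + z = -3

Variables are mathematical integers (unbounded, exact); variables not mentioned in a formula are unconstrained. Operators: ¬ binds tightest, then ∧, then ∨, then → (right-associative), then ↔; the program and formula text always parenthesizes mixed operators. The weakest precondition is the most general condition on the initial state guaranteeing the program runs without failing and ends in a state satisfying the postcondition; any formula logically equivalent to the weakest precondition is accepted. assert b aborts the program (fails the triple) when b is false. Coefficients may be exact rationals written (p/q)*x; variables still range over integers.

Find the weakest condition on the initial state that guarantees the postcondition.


Working backward. After the program, the postcondition (3*z + 3*z + 4 ≤ 2 ∨ (3/3)*z + (3*y + 3*y) ≠ 0) ∧ (3/4)*y + z = -3 must hold; in canonical form it is (6*z ≤ -2 ∨ 6*y + z ≠ 0) ∧ (3/4)*y + z = -3.
Before assert 2*z - 9 < -1 ∧ 3*y - 7 < 0: 2*z < 8 ∧ 3*y < 7 ∧ (6*z ≤ -2 ∨ 6*y + z ≠ 0) ∧ (3/4)*y + z = -3
Before y := p: 2*z < 8 ∧ 3*p < 7 ∧ (6*z ≤ -2 ∨ 6*p + z ≠ 0) ∧ (3/4)*p + z = -3
Then branch requires 2*z < 8 ∧ 3*p < 7 ∧ (6*z ≤ -2 ∨ 6*p + z ≠ 0) ∧ (3/4)*p + z = -3; else branch requires 2*z < 8 ∧ 3*z < 7 ∧ (6*z ≤ -2 ∨ 7*z ≠ 0) ∧ (7/4)*z = -3.
Before the if: ((3*c = -17 ∨ acc + p ≥ 7) → (2*z < 8 ∧ 3*p < 7 ∧ (6*z ≤ -2 ∨ 6*p + z ≠ 0) ∧ (3/4)*p + z = -3)) ∧ ((¬(3*c = -17 ∨ acc + p ≥ 7)) → (2*z < 8 ∧ 3*z < 7 ∧ (6*z ≤ -2 ∨ 7*z ≠ 0) ∧ (7/4)*z = -3))
Answer: WP = ((3*c = -17 ∨ acc + p ≥ 7) → (2*z < 8 ∧ 3*p < 7 ∧ (6*z ≤ -2 ∨ 6*p + z ≠ 0) ∧ (3/4)*p + z = -3)) ∧ ((¬(3*c = -17 ∨ acc + p ≥ 7)) → (2*z < 8 ∧ 3*z < 7 ∧ (6*z ≤ -2 ∨ 7*z ≠ 0) ∧ (7/4)*z = -3))


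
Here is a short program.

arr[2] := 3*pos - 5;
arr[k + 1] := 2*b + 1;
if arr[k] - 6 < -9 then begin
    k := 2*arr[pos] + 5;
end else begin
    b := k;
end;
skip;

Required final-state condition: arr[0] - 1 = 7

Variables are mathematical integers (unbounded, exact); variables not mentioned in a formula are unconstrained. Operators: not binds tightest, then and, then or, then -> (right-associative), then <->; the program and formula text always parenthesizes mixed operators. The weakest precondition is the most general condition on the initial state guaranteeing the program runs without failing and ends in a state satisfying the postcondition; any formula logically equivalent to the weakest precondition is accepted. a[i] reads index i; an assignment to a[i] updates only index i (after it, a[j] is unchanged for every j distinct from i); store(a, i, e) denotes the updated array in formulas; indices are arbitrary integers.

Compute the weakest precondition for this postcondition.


Working backward. After the program, the postcondition arr[0] - 1 = 7 must hold; in canonical form it is arr[0] = 8.
Before skip: arr[0] = 8
Then branch requires arr[0] = 8; else branch requires arr[0] = 8.
Before the if: (arr[k] < -3 -> arr[0] = 8) and ((not (arr[k] < -3)) -> arr[0] = 8)
Before arr[k + 1] := 2*b + 1: (store(arr, k + 1, 2*b + 1)[k] < -3 -> store(arr, k + 1, 2*b + 1)[0] = 8) and ((not (store(arr, k + 1, 2*b + 1)[k] < -3)) -> store(arr, k + 1, 2*b + 1)[0] = 8)
Before arr[2] := 3*pos - 5: (store(store(arr, 2, 3*pos - 5), k + 1, 2*b + 1)[k] < -3 -> store(store(arr, 2, 3*pos - 5), k + 1, 2*b + 1)[0] = 8) and ((not (store(store(arr, 2, 3*pos - 5), k + 1, 2*b + 1)[k] < -3)) -> store(store(arr, 2, 3*pos - 5), k + 1, 2*b + 1)[0] = 8)
Answer: WP = (store(store(arr, 2, 3*pos - 5), k + 1, 2*b + 1)[k] < -3 -> store(store(arr, 2, 3*pos - 5), k + 1, 2*b + 1)[0] = 8) and ((not (store(store(arr, 2, 3*pos - 5), k + 1, 2*b + 1)[k] < -3)) -> store(store(arr, 2, 3*pos - 5), k + 1, 2*b + 1)[0] = 8)


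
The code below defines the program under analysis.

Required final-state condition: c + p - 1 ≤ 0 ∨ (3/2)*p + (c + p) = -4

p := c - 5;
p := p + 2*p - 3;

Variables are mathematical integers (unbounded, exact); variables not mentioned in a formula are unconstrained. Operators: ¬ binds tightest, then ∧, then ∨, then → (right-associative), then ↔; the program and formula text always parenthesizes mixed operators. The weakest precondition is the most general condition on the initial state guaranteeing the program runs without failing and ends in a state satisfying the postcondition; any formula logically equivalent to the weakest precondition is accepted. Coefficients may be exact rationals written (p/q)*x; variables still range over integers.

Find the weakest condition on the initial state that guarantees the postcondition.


Working backward. After the program, the postcondition c + p - 1 ≤ 0 ∨ (3/2)*p + (c + p) = -4 must hold; in canonical form it is c + p ≤ 1 ∨ c + (5/2)*p = -4.
Before p := p + 2*p - 3: c + 3*p ≤ 4 ∨ c + (15/2)*p = 7/2
Before p := c - 5: 4*c ≤ 19 ∨ (17/2)*c = 41
Answer: WP = 4*c ≤ 19 ∨ (17/2)*c = 41


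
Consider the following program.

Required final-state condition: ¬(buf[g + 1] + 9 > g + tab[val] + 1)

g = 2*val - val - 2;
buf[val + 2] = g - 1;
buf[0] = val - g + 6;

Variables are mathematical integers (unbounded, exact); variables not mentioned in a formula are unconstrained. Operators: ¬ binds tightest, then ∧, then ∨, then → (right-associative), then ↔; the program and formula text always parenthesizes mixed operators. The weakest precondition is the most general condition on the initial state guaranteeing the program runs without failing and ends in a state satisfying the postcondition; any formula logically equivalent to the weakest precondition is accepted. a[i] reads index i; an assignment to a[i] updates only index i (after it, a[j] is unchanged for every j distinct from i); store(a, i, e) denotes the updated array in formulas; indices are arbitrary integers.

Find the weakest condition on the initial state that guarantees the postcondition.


Working backward. After the program, the postcondition ¬(buf[g + 1] + 9 > g + tab[val] + 1) must hold; in canonical form it is ¬(buf[g + 1] > tab[val] + g - 8).
Before buf[0] := val - g + 6: ¬(store(buf, 0, -g + val + 6)[g + 1] > tab[val] + g - 8)
Before buf[val + 2] := g - 1: ¬(store(store(buf, val + 2, g - 1), 0, -g + val + 6)[g + 1] > tab[val] + g - 8)
Before g := 2*val - val - 2: ¬(store(store(buf, val + 2, val - 3), 0, 8)[val - 1] > tab[val] + val - 10)
Answer: WP = ¬(store(store(buf, val + 2, val - 3), 0, 8)[val - 1] > tab[val] + val - 10)


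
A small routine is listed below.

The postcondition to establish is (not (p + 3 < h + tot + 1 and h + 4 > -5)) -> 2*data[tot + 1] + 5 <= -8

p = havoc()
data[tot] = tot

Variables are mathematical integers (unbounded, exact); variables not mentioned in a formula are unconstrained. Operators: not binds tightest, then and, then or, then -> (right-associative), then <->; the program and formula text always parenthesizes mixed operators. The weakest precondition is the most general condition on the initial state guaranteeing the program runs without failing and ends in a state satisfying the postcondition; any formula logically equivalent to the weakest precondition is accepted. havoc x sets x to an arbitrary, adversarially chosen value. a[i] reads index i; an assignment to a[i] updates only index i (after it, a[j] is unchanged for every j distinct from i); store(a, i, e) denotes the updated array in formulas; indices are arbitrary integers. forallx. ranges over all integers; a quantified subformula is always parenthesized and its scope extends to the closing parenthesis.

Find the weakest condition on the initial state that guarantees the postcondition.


Working backward. After the program, the postcondition (not (p + 3 < h + tot + 1 and h + 4 > -5)) -> 2*data[tot + 1] + 5 <= -8 must hold; in canonical form it is (not (p < h + tot - 2 and h > -9)) -> 2*data[tot + 1] <= -13.
Before data[tot] := tot: (not (p < h + tot - 2 and h > -9)) -> 2*store(data, tot, tot)[tot + 1] <= -13
Before havoc p: forall p_1. ((not (p_1 < h + tot - 2 and h > -9)) -> 2*store(data, tot, tot)[tot + 1] <= -13)
Answer: WP = forall p_1. ((not (p_1 < h + tot - 2 and h > -9)) -> 2*store(data, tot, tot)[tot + 1] <= -13)


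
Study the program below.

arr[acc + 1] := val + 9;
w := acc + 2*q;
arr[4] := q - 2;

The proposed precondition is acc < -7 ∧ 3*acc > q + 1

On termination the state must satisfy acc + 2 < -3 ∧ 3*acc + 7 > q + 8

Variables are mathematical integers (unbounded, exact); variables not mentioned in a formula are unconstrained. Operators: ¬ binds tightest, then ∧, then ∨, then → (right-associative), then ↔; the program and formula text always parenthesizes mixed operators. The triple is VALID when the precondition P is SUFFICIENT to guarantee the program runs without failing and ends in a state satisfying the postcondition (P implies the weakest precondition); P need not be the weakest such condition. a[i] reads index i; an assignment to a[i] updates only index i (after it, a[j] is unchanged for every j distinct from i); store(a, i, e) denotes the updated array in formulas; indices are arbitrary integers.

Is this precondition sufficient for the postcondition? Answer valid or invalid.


Working backward. After the program, the postcondition acc + 2 < -3 ∧ 3*acc + 7 > q + 8 must hold; in canonical form it is acc < -5 ∧ 3*acc > q + 1.
Before arr[4] := q - 2: acc < -5 ∧ 3*acc > q + 1
Before w := acc + 2*q: acc < -5 ∧ 3*acc > q + 1
Before arr[acc + 1] := val + 9: acc < -5 ∧ 3*acc > q + 1
The weakest precondition is acc < -5 ∧ 3*acc > q + 1.
Check whether acc < -7 ∧ 3*acc > q + 1 implies it.
Every state satisfying the precondition satisfies the weakest precondition: the implication holds.
Answer: valid


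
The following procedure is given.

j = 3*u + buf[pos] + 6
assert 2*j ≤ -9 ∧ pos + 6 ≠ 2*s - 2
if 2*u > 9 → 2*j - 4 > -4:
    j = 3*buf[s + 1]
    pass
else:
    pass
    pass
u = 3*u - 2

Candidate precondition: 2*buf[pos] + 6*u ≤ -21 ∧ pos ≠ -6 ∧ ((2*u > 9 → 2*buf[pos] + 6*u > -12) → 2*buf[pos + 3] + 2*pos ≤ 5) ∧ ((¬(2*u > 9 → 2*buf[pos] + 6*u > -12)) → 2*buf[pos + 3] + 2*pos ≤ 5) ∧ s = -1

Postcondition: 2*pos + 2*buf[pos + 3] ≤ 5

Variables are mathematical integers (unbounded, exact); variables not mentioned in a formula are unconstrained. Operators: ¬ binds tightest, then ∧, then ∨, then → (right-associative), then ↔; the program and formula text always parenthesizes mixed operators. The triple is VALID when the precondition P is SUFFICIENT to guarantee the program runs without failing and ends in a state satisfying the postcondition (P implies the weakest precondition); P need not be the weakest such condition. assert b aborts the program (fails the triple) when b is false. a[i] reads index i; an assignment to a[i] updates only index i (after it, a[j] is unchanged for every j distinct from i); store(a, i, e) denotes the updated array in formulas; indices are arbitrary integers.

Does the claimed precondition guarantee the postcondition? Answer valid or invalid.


Working backward. After the program, the postcondition 2*pos + 2*buf[pos + 3] ≤ 5 must hold; in canonical form it is 2*buf[pos + 3] + 2*pos ≤ 5.
Before u := 3*u - 2: 2*buf[pos + 3] + 2*pos ≤ 5
Then branch requires 2*buf[pos + 3] + 2*pos ≤ 5; else branch requires 2*buf[pos + 3] + 2*pos ≤ 5.
Before the if: ((2*u > 9 → 2*j > 0) → 2*buf[pos + 3] + 2*pos ≤ 5) ∧ ((¬(2*u > 9 → 2*j > 0)) → 2*buf[pos + 3] + 2*pos ≤ 5)
Before assert 2*j ≤ -9 ∧ pos + 6 ≠ 2*s - 2: 2*j ≤ -9 ∧ pos ≠ 2*s - 8 ∧ ((2*u > 9 → 2*j > 0) → 2*buf[pos + 3] + 2*pos ≤ 5) ∧ ((¬(2*u > 9 → 2*j > 0)) → 2*buf[pos + 3] + 2*pos ≤ 5)
Before j := 3*u + buf[pos] + 6: 2*buf[pos] + 6*u ≤ -21 ∧ pos ≠ 2*s - 8 ∧ ((2*u > 9 → 2*buf[pos] + 6*u > -12) → 2*buf[pos + 3] + 2*pos ≤ 5) ∧ ((¬(2*u > 9 → 2*buf[pos] + 6*u > -12)) → 2*buf[pos + 3] + 2*pos ≤ 5)
The weakest precondition is 2*buf[pos] + 6*u ≤ -21 ∧ pos ≠ 2*s - 8 ∧ ((2*u > 9 → 2*buf[pos] + 6*u > -12) → 2*buf[pos + 3] + 2*pos ≤ 5) ∧ ((¬(2*u > 9 → 2*buf[pos] + 6*u > -12)) → 2*buf[pos + 3] + 2*pos ≤ 5).
Check whether 2*buf[pos] + 6*u ≤ -21 ∧ pos ≠ -6 ∧ ((2*u > 9 → 2*buf[pos] + 6*u > -12) → 2*buf[pos + 3] + 2*pos ≤ 5) ∧ ((¬(2*u > 9 → 2*buf[pos] + 6*u > -12)) → 2*buf[pos + 3] + 2*pos ≤ 5) ∧ s = -1 implies it.
Countermodel: at the initial state buf = {[-10] = -11, [-7] = 0, elsewhere 0}, pos = -10, s = -1, u = 0, the precondition holds but the weakest precondition fails.
Answer: invalid


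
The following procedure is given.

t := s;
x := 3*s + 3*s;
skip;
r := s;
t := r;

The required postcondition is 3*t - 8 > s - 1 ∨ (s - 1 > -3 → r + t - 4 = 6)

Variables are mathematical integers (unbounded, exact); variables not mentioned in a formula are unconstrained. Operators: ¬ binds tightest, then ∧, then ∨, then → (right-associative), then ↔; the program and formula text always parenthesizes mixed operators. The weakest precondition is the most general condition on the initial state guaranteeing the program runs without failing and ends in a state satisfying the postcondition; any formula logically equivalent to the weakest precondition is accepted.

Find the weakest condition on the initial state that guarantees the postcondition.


Working backward. After the program, the postcondition 3*t - 8 > s - 1 ∨ (s - 1 > -3 → r + t - 4 = 6) must hold; in canonical form it is 3*t > s + 7 ∨ (s > -2 → r + t = 10).
Before t := r: 3*r > s + 7 ∨ (s > -2 → 2*r = 10)
Before r := s: 2*s > 7 ∨ (s > -2 → 2*s = 10)
Before skip: 2*s > 7 ∨ (s > -2 → 2*s = 10)
Before x := 3*s + 3*s: 2*s > 7 ∨ (s > -2 → 2*s = 10)
Before t := s: 2*s > 7 ∨ (s > -2 → 2*s = 10)
Answer: WP = 2*s > 7 ∨ (s > -2 → 2*s = 10)


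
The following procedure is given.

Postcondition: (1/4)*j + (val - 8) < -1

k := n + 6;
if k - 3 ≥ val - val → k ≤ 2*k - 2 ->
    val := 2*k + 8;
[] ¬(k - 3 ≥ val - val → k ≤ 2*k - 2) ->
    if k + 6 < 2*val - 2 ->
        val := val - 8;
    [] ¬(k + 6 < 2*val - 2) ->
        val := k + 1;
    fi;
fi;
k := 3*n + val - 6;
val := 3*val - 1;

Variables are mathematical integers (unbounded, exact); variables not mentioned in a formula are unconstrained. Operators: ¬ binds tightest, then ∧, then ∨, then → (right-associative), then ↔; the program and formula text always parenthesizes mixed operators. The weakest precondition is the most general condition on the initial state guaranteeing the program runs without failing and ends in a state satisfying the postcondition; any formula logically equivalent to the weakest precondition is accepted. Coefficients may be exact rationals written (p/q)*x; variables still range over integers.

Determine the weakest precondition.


Working backward. After the program, the postcondition (1/4)*j + (val - 8) < -1 must hold; in canonical form it is (1/4)*j + val < 7.
Before val := 3*val - 1: (1/4)*j + 3*val < 8
Before k := 3*n + val - 6: (1/4)*j + 3*val < 8
Then branch requires (1/4)*j + 6*k < -16; else branch requires (k < 2*val - 8 → (1/4)*j + 3*val < 32) ∧ ((¬(k < 2*val - 8)) → (1/4)*j + 3*k < 5).
Before the if: ((k ≥ 3 → k ≥ 2) → (1/4)*j + 6*k < -16) ∧ ((¬(k ≥ 3 → k ≥ 2)) → ((k < 2*val - 8 → (1/4)*j + 3*val < 32) ∧ ((¬(k < 2*val - 8)) → (1/4)*j + 3*k < 5)))
Before k := n + 6: ((n ≥ -3 → n ≥ -4) → (1/4)*j + 6*n < -52) ∧ ((¬(n ≥ -3 → n ≥ -4)) → ((n < 2*val - 14 → (1/4)*j + 3*val < 32) ∧ ((¬(n < 2*val - 14)) → (1/4)*j + 3*n < -13)))
Answer: WP = ((n ≥ -3 → n ≥ -4) → (1/4)*j + 6*n < -52) ∧ ((¬(n ≥ -3 → n ≥ -4)) → ((n < 2*val - 14 → (1/4)*j + 3*val < 32) ∧ ((¬(n < 2*val - 14)) → (1/4)*j + 3*n < -13)))


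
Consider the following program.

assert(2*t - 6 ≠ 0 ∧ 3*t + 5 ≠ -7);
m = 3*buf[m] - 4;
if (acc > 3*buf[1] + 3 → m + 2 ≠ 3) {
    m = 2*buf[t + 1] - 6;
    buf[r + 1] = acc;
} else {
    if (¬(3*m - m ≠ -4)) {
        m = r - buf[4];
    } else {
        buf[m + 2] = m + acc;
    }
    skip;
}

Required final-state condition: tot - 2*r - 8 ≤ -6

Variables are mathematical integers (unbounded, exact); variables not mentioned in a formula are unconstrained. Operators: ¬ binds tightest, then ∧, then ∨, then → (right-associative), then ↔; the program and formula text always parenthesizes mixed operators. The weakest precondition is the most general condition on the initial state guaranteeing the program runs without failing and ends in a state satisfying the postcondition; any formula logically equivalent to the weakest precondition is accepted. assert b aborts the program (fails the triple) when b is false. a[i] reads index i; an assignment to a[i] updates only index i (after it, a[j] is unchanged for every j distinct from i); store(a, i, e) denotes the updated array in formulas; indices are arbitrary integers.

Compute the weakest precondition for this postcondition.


Working backward. After the program, the postcondition tot - 2*r - 8 ≤ -6 must hold; in canonical form it is tot ≤ 2*r + 2.
Then branch requires tot ≤ 2*r + 2; else branch requires ((¬(2*m ≠ -4)) → tot ≤ 2*r + 2) ∧ (2*m ≠ -4 → tot ≤ 2*r + 2).
Before the if: ((acc > 3*buf[1] + 3 → m ≠ 1) → tot ≤ 2*r + 2) ∧ ((¬(acc > 3*buf[1] + 3 → m ≠ 1)) → (((¬(2*m ≠ -4)) → tot ≤ 2*r + 2) ∧ (2*m ≠ -4 → tot ≤ 2*r + 2)))
Before m := 3*buf[m] - 4: ((acc > 3*buf[1] + 3 → 3*buf[m] ≠ 5) → tot ≤ 2*r + 2) ∧ ((¬(acc > 3*buf[1] + 3 → 3*buf[m] ≠ 5)) → (((¬(6*buf[m] ≠ 4)) → tot ≤ 2*r + 2) ∧ (6*buf[m] ≠ 4 → tot ≤ 2*r + 2)))
Before assert 2*t - 6 ≠ 0 ∧ 3*t + 5 ≠ -7: 2*t ≠ 6 ∧ 3*t ≠ -12 ∧ ((acc > 3*buf[1] + 3 → 3*buf[m] ≠ 5) → tot ≤ 2*r + 2) ∧ ((¬(acc > 3*buf[1] + 3 → 3*buf[m] ≠ 5)) → (((¬(6*buf[m] ≠ 4)) → tot ≤ 2*r + 2) ∧ (6*buf[m] ≠ 4 → tot ≤ 2*r + 2)))
Answer: WP = 2*t ≠ 6 ∧ 3*t ≠ -12 ∧ ((acc > 3*buf[1] + 3 → 3*buf[m] ≠ 5) → tot ≤ 2*r + 2) ∧ ((¬(acc > 3*buf[1] + 3 → 3*buf[m] ≠ 5)) → (((¬(6*buf[m] ≠ 4)) → tot ≤ 2*r + 2) ∧ (6*buf[m] ≠ 4 → tot ≤ 2*r + 2)))


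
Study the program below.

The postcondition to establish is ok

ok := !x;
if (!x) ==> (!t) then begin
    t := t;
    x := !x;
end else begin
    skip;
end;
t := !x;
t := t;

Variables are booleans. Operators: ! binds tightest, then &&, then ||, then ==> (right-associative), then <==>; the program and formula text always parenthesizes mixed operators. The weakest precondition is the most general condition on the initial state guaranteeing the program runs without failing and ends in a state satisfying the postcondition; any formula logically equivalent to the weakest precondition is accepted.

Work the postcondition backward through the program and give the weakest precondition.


Working backward. After the program, ok must hold.
Before t := t: ok
Before t := !x: ok
Then branch requires ok; else branch requires ok.
Before the if: (((!x) ==> (!t)) ==> ok) && ((!((!x) ==> (!t))) ==> ok)
Before ok := !x: (((!x) ==> (!t)) ==> (!x)) && ((!((!x) ==> (!t))) ==> (!x))
Answer: WP = (((!x) ==> (!t)) ==> (!x)) && ((!((!x) ==> (!t))) ==> (!x))


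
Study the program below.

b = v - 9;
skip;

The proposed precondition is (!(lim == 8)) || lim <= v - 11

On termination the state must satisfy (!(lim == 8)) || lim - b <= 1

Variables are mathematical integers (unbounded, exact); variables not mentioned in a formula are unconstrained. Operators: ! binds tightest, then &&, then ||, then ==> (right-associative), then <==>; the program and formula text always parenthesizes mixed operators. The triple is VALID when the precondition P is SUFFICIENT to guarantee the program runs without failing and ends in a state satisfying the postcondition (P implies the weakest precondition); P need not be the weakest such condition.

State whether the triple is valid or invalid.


Working backward. After the program, the postcondition (!(lim == 8)) || lim - b <= 1 must hold; in canonical form it is (!(lim == 8)) || lim <= b + 1.
Before skip: (!(lim == 8)) || lim <= b + 1
Before b := v - 9: (!(lim == 8)) || lim <= v - 8
The weakest precondition is (!(lim == 8)) || lim <= v - 8.
Check whether (!(lim == 8)) || lim <= v - 11 implies it.
Every state satisfying the precondition satisfies the weakest precondition: the implication holds.
Answer: valid


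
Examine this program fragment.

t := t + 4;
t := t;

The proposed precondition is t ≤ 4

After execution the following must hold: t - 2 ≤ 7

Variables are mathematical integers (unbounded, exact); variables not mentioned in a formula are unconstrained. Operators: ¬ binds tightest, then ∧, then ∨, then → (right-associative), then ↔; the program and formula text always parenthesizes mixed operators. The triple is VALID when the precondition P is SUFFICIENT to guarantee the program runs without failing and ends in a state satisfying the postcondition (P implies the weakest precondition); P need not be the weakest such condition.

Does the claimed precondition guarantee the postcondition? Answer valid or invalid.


Working backward. After the program, the postcondition t - 2 ≤ 7 must hold; in canonical form it is t ≤ 9.
Before t := t: t ≤ 9
Before t := t + 4: t ≤ 5
The weakest precondition is t ≤ 5.
Check whether t ≤ 4 implies it.
Every state satisfying the precondition satisfies the weakest precondition: the implication holds.
Answer: valid


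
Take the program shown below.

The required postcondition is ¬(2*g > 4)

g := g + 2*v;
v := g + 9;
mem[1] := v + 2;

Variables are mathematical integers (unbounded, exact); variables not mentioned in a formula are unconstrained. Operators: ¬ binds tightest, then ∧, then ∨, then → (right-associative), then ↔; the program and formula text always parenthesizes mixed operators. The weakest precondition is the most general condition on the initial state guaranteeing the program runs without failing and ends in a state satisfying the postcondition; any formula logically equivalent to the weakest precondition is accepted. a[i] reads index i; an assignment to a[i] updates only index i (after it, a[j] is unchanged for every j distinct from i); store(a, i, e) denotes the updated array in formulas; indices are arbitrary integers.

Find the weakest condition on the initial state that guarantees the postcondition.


Working backward. After the program, ¬(2*g > 4) must hold.
Before mem[1] := v + 2: ¬(2*g > 4)
Before v := g + 9: ¬(2*g > 4)
Before g := g + 2*v: ¬(2*g + 4*v > 4)
Answer: WP = ¬(2*g + 4*v > 4)
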